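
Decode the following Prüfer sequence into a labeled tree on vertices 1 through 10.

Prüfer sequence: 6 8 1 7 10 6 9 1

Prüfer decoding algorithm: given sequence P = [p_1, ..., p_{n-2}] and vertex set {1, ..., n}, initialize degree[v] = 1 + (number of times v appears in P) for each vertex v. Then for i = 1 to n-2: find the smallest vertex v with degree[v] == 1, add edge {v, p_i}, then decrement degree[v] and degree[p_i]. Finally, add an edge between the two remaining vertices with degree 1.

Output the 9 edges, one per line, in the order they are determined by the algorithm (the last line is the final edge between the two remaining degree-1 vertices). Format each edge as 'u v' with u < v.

Initial degrees: {1:3, 2:1, 3:1, 4:1, 5:1, 6:3, 7:2, 8:2, 9:2, 10:2}
Step 1: smallest deg-1 vertex = 2, p_1 = 6. Add edge {2,6}. Now deg[2]=0, deg[6]=2.
Step 2: smallest deg-1 vertex = 3, p_2 = 8. Add edge {3,8}. Now deg[3]=0, deg[8]=1.
Step 3: smallest deg-1 vertex = 4, p_3 = 1. Add edge {1,4}. Now deg[4]=0, deg[1]=2.
Step 4: smallest deg-1 vertex = 5, p_4 = 7. Add edge {5,7}. Now deg[5]=0, deg[7]=1.
Step 5: smallest deg-1 vertex = 7, p_5 = 10. Add edge {7,10}. Now deg[7]=0, deg[10]=1.
Step 6: smallest deg-1 vertex = 8, p_6 = 6. Add edge {6,8}. Now deg[8]=0, deg[6]=1.
Step 7: smallest deg-1 vertex = 6, p_7 = 9. Add edge {6,9}. Now deg[6]=0, deg[9]=1.
Step 8: smallest deg-1 vertex = 9, p_8 = 1. Add edge {1,9}. Now deg[9]=0, deg[1]=1.
Final: two remaining deg-1 vertices are 1, 10. Add edge {1,10}.

Answer: 2 6
3 8
1 4
5 7
7 10
6 8
6 9
1 9
1 10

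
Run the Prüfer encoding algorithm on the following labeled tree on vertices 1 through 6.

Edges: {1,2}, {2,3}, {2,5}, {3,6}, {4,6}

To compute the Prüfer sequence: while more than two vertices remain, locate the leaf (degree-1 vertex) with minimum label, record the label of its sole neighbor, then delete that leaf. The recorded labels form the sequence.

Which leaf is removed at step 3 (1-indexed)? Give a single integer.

Step 1: current leaves = {1,4,5}. Remove leaf 1 (neighbor: 2).
Step 2: current leaves = {4,5}. Remove leaf 4 (neighbor: 6).
Step 3: current leaves = {5,6}. Remove leaf 5 (neighbor: 2).

Answer: 5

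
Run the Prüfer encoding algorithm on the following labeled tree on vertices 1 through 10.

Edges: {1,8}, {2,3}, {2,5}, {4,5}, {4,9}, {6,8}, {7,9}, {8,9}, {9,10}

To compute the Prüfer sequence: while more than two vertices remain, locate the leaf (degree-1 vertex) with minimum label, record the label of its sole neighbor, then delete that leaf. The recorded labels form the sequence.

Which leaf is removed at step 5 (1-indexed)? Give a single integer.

Answer: 4

Derivation:
Step 1: current leaves = {1,3,6,7,10}. Remove leaf 1 (neighbor: 8).
Step 2: current leaves = {3,6,7,10}. Remove leaf 3 (neighbor: 2).
Step 3: current leaves = {2,6,7,10}. Remove leaf 2 (neighbor: 5).
Step 4: current leaves = {5,6,7,10}. Remove leaf 5 (neighbor: 4).
Step 5: current leaves = {4,6,7,10}. Remove leaf 4 (neighbor: 9).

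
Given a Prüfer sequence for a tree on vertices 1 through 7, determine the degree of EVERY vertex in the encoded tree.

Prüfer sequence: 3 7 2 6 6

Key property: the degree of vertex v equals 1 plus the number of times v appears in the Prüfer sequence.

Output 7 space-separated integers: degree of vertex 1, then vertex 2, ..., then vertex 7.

p_1 = 3: count[3] becomes 1
p_2 = 7: count[7] becomes 1
p_3 = 2: count[2] becomes 1
p_4 = 6: count[6] becomes 1
p_5 = 6: count[6] becomes 2
Degrees (1 + count): deg[1]=1+0=1, deg[2]=1+1=2, deg[3]=1+1=2, deg[4]=1+0=1, deg[5]=1+0=1, deg[6]=1+2=3, deg[7]=1+1=2

Answer: 1 2 2 1 1 3 2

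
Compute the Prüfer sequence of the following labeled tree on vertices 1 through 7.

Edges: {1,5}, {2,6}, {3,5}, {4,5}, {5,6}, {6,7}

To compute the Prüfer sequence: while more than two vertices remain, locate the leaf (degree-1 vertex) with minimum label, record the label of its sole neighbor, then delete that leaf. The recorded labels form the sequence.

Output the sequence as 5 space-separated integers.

Step 1: leaves = {1,2,3,4,7}. Remove smallest leaf 1, emit neighbor 5.
Step 2: leaves = {2,3,4,7}. Remove smallest leaf 2, emit neighbor 6.
Step 3: leaves = {3,4,7}. Remove smallest leaf 3, emit neighbor 5.
Step 4: leaves = {4,7}. Remove smallest leaf 4, emit neighbor 5.
Step 5: leaves = {5,7}. Remove smallest leaf 5, emit neighbor 6.
Done: 2 vertices remain (6, 7). Sequence = [5 6 5 5 6]

Answer: 5 6 5 5 6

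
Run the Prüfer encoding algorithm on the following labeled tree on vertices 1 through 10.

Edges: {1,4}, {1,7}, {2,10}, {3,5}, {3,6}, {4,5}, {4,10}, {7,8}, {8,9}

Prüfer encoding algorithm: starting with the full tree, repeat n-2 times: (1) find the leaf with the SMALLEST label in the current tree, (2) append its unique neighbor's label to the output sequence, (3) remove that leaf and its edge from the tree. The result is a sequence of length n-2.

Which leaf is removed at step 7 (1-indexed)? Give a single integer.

Answer: 7

Derivation:
Step 1: current leaves = {2,6,9}. Remove leaf 2 (neighbor: 10).
Step 2: current leaves = {6,9,10}. Remove leaf 6 (neighbor: 3).
Step 3: current leaves = {3,9,10}. Remove leaf 3 (neighbor: 5).
Step 4: current leaves = {5,9,10}. Remove leaf 5 (neighbor: 4).
Step 5: current leaves = {9,10}. Remove leaf 9 (neighbor: 8).
Step 6: current leaves = {8,10}. Remove leaf 8 (neighbor: 7).
Step 7: current leaves = {7,10}. Remove leaf 7 (neighbor: 1).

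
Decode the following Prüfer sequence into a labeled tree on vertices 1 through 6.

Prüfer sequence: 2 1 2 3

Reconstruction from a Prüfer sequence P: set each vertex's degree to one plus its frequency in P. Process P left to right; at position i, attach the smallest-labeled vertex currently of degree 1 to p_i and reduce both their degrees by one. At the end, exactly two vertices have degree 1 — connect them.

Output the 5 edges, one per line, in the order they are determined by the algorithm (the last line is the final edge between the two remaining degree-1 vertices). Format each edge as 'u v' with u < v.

Initial degrees: {1:2, 2:3, 3:2, 4:1, 5:1, 6:1}
Step 1: smallest deg-1 vertex = 4, p_1 = 2. Add edge {2,4}. Now deg[4]=0, deg[2]=2.
Step 2: smallest deg-1 vertex = 5, p_2 = 1. Add edge {1,5}. Now deg[5]=0, deg[1]=1.
Step 3: smallest deg-1 vertex = 1, p_3 = 2. Add edge {1,2}. Now deg[1]=0, deg[2]=1.
Step 4: smallest deg-1 vertex = 2, p_4 = 3. Add edge {2,3}. Now deg[2]=0, deg[3]=1.
Final: two remaining deg-1 vertices are 3, 6. Add edge {3,6}.

Answer: 2 4
1 5
1 2
2 3
3 6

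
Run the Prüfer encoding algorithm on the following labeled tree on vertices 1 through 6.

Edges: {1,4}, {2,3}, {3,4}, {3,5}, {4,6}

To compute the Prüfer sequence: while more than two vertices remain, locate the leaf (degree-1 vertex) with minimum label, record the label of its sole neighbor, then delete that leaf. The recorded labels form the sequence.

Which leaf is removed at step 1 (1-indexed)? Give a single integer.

Step 1: current leaves = {1,2,5,6}. Remove leaf 1 (neighbor: 4).

Answer: 1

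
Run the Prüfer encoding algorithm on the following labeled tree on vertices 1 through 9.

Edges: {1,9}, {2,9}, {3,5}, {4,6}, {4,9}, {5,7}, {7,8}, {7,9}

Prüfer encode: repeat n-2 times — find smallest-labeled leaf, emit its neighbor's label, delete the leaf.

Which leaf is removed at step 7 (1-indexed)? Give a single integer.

Answer: 8

Derivation:
Step 1: current leaves = {1,2,3,6,8}. Remove leaf 1 (neighbor: 9).
Step 2: current leaves = {2,3,6,8}. Remove leaf 2 (neighbor: 9).
Step 3: current leaves = {3,6,8}. Remove leaf 3 (neighbor: 5).
Step 4: current leaves = {5,6,8}. Remove leaf 5 (neighbor: 7).
Step 5: current leaves = {6,8}. Remove leaf 6 (neighbor: 4).
Step 6: current leaves = {4,8}. Remove leaf 4 (neighbor: 9).
Step 7: current leaves = {8,9}. Remove leaf 8 (neighbor: 7).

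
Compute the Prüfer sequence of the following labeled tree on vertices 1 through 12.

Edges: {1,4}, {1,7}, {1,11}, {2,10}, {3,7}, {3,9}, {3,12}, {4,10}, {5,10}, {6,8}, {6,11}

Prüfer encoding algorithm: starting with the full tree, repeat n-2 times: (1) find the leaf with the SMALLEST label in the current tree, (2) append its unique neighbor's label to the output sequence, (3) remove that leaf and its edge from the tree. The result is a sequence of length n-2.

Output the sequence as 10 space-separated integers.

Step 1: leaves = {2,5,8,9,12}. Remove smallest leaf 2, emit neighbor 10.
Step 2: leaves = {5,8,9,12}. Remove smallest leaf 5, emit neighbor 10.
Step 3: leaves = {8,9,10,12}. Remove smallest leaf 8, emit neighbor 6.
Step 4: leaves = {6,9,10,12}. Remove smallest leaf 6, emit neighbor 11.
Step 5: leaves = {9,10,11,12}. Remove smallest leaf 9, emit neighbor 3.
Step 6: leaves = {10,11,12}. Remove smallest leaf 10, emit neighbor 4.
Step 7: leaves = {4,11,12}. Remove smallest leaf 4, emit neighbor 1.
Step 8: leaves = {11,12}. Remove smallest leaf 11, emit neighbor 1.
Step 9: leaves = {1,12}. Remove smallest leaf 1, emit neighbor 7.
Step 10: leaves = {7,12}. Remove smallest leaf 7, emit neighbor 3.
Done: 2 vertices remain (3, 12). Sequence = [10 10 6 11 3 4 1 1 7 3]

Answer: 10 10 6 11 3 4 1 1 7 3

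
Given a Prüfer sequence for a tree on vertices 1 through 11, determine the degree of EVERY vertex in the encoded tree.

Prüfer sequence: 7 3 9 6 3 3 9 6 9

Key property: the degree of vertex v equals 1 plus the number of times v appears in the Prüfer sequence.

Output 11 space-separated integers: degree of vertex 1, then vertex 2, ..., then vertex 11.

Answer: 1 1 4 1 1 3 2 1 4 1 1

Derivation:
p_1 = 7: count[7] becomes 1
p_2 = 3: count[3] becomes 1
p_3 = 9: count[9] becomes 1
p_4 = 6: count[6] becomes 1
p_5 = 3: count[3] becomes 2
p_6 = 3: count[3] becomes 3
p_7 = 9: count[9] becomes 2
p_8 = 6: count[6] becomes 2
p_9 = 9: count[9] becomes 3
Degrees (1 + count): deg[1]=1+0=1, deg[2]=1+0=1, deg[3]=1+3=4, deg[4]=1+0=1, deg[5]=1+0=1, deg[6]=1+2=3, deg[7]=1+1=2, deg[8]=1+0=1, deg[9]=1+3=4, deg[10]=1+0=1, deg[11]=1+0=1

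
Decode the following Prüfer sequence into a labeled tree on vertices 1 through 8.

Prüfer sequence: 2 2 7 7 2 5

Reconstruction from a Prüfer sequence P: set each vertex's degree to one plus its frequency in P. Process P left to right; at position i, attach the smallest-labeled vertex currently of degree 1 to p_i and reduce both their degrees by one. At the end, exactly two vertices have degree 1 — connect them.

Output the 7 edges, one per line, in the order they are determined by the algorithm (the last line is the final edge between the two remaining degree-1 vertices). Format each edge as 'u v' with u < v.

Initial degrees: {1:1, 2:4, 3:1, 4:1, 5:2, 6:1, 7:3, 8:1}
Step 1: smallest deg-1 vertex = 1, p_1 = 2. Add edge {1,2}. Now deg[1]=0, deg[2]=3.
Step 2: smallest deg-1 vertex = 3, p_2 = 2. Add edge {2,3}. Now deg[3]=0, deg[2]=2.
Step 3: smallest deg-1 vertex = 4, p_3 = 7. Add edge {4,7}. Now deg[4]=0, deg[7]=2.
Step 4: smallest deg-1 vertex = 6, p_4 = 7. Add edge {6,7}. Now deg[6]=0, deg[7]=1.
Step 5: smallest deg-1 vertex = 7, p_5 = 2. Add edge {2,7}. Now deg[7]=0, deg[2]=1.
Step 6: smallest deg-1 vertex = 2, p_6 = 5. Add edge {2,5}. Now deg[2]=0, deg[5]=1.
Final: two remaining deg-1 vertices are 5, 8. Add edge {5,8}.

Answer: 1 2
2 3
4 7
6 7
2 7
2 5
5 8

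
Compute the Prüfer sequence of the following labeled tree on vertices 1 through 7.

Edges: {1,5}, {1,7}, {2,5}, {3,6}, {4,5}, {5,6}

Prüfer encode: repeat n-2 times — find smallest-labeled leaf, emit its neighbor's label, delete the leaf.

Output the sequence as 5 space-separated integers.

Step 1: leaves = {2,3,4,7}. Remove smallest leaf 2, emit neighbor 5.
Step 2: leaves = {3,4,7}. Remove smallest leaf 3, emit neighbor 6.
Step 3: leaves = {4,6,7}. Remove smallest leaf 4, emit neighbor 5.
Step 4: leaves = {6,7}. Remove smallest leaf 6, emit neighbor 5.
Step 5: leaves = {5,7}. Remove smallest leaf 5, emit neighbor 1.
Done: 2 vertices remain (1, 7). Sequence = [5 6 5 5 1]

Answer: 5 6 5 5 1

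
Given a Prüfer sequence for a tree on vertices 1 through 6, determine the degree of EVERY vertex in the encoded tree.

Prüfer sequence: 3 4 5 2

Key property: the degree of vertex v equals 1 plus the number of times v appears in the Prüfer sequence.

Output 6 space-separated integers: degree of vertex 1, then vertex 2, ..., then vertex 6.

p_1 = 3: count[3] becomes 1
p_2 = 4: count[4] becomes 1
p_3 = 5: count[5] becomes 1
p_4 = 2: count[2] becomes 1
Degrees (1 + count): deg[1]=1+0=1, deg[2]=1+1=2, deg[3]=1+1=2, deg[4]=1+1=2, deg[5]=1+1=2, deg[6]=1+0=1

Answer: 1 2 2 2 2 1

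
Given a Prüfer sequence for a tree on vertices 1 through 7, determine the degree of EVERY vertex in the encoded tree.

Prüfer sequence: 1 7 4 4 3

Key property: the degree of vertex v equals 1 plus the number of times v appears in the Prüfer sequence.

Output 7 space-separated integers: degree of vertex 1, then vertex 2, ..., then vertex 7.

p_1 = 1: count[1] becomes 1
p_2 = 7: count[7] becomes 1
p_3 = 4: count[4] becomes 1
p_4 = 4: count[4] becomes 2
p_5 = 3: count[3] becomes 1
Degrees (1 + count): deg[1]=1+1=2, deg[2]=1+0=1, deg[3]=1+1=2, deg[4]=1+2=3, deg[5]=1+0=1, deg[6]=1+0=1, deg[7]=1+1=2

Answer: 2 1 2 3 1 1 2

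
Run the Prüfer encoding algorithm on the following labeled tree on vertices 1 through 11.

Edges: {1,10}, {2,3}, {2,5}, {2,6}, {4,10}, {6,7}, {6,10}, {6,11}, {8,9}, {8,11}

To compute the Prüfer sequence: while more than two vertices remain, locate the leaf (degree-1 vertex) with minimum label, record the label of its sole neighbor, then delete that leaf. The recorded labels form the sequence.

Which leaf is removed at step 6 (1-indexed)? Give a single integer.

Step 1: current leaves = {1,3,4,5,7,9}. Remove leaf 1 (neighbor: 10).
Step 2: current leaves = {3,4,5,7,9}. Remove leaf 3 (neighbor: 2).
Step 3: current leaves = {4,5,7,9}. Remove leaf 4 (neighbor: 10).
Step 4: current leaves = {5,7,9,10}. Remove leaf 5 (neighbor: 2).
Step 5: current leaves = {2,7,9,10}. Remove leaf 2 (neighbor: 6).
Step 6: current leaves = {7,9,10}. Remove leaf 7 (neighbor: 6).

Answer: 7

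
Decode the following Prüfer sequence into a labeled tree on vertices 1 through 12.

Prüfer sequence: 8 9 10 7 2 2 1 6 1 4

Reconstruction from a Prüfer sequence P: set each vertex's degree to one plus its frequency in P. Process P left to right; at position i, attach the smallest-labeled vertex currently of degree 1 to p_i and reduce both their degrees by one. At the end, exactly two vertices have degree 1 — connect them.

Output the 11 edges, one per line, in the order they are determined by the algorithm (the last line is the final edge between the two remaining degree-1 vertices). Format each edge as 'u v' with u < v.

Initial degrees: {1:3, 2:3, 3:1, 4:2, 5:1, 6:2, 7:2, 8:2, 9:2, 10:2, 11:1, 12:1}
Step 1: smallest deg-1 vertex = 3, p_1 = 8. Add edge {3,8}. Now deg[3]=0, deg[8]=1.
Step 2: smallest deg-1 vertex = 5, p_2 = 9. Add edge {5,9}. Now deg[5]=0, deg[9]=1.
Step 3: smallest deg-1 vertex = 8, p_3 = 10. Add edge {8,10}. Now deg[8]=0, deg[10]=1.
Step 4: smallest deg-1 vertex = 9, p_4 = 7. Add edge {7,9}. Now deg[9]=0, deg[7]=1.
Step 5: smallest deg-1 vertex = 7, p_5 = 2. Add edge {2,7}. Now deg[7]=0, deg[2]=2.
Step 6: smallest deg-1 vertex = 10, p_6 = 2. Add edge {2,10}. Now deg[10]=0, deg[2]=1.
Step 7: smallest deg-1 vertex = 2, p_7 = 1. Add edge {1,2}. Now deg[2]=0, deg[1]=2.
Step 8: smallest deg-1 vertex = 11, p_8 = 6. Add edge {6,11}. Now deg[11]=0, deg[6]=1.
Step 9: smallest deg-1 vertex = 6, p_9 = 1. Add edge {1,6}. Now deg[6]=0, deg[1]=1.
Step 10: smallest deg-1 vertex = 1, p_10 = 4. Add edge {1,4}. Now deg[1]=0, deg[4]=1.
Final: two remaining deg-1 vertices are 4, 12. Add edge {4,12}.

Answer: 3 8
5 9
8 10
7 9
2 7
2 10
1 2
6 11
1 6
1 4
4 12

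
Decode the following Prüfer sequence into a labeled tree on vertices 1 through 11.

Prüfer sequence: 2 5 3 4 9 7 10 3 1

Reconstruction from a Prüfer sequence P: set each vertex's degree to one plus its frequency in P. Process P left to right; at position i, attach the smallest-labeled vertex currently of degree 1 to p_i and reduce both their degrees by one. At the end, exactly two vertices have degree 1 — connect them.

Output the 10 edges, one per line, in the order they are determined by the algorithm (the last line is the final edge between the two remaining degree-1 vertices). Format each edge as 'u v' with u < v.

Initial degrees: {1:2, 2:2, 3:3, 4:2, 5:2, 6:1, 7:2, 8:1, 9:2, 10:2, 11:1}
Step 1: smallest deg-1 vertex = 6, p_1 = 2. Add edge {2,6}. Now deg[6]=0, deg[2]=1.
Step 2: smallest deg-1 vertex = 2, p_2 = 5. Add edge {2,5}. Now deg[2]=0, deg[5]=1.
Step 3: smallest deg-1 vertex = 5, p_3 = 3. Add edge {3,5}. Now deg[5]=0, deg[3]=2.
Step 4: smallest deg-1 vertex = 8, p_4 = 4. Add edge {4,8}. Now deg[8]=0, deg[4]=1.
Step 5: smallest deg-1 vertex = 4, p_5 = 9. Add edge {4,9}. Now deg[4]=0, deg[9]=1.
Step 6: smallest deg-1 vertex = 9, p_6 = 7. Add edge {7,9}. Now deg[9]=0, deg[7]=1.
Step 7: smallest deg-1 vertex = 7, p_7 = 10. Add edge {7,10}. Now deg[7]=0, deg[10]=1.
Step 8: smallest deg-1 vertex = 10, p_8 = 3. Add edge {3,10}. Now deg[10]=0, deg[3]=1.
Step 9: smallest deg-1 vertex = 3, p_9 = 1. Add edge {1,3}. Now deg[3]=0, deg[1]=1.
Final: two remaining deg-1 vertices are 1, 11. Add edge {1,11}.

Answer: 2 6
2 5
3 5
4 8
4 9
7 9
7 10
3 10
1 3
1 11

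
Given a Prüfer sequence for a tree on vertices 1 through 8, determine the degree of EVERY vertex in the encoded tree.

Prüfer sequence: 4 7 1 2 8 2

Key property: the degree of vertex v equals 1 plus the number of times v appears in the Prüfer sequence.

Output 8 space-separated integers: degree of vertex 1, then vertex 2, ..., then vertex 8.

p_1 = 4: count[4] becomes 1
p_2 = 7: count[7] becomes 1
p_3 = 1: count[1] becomes 1
p_4 = 2: count[2] becomes 1
p_5 = 8: count[8] becomes 1
p_6 = 2: count[2] becomes 2
Degrees (1 + count): deg[1]=1+1=2, deg[2]=1+2=3, deg[3]=1+0=1, deg[4]=1+1=2, deg[5]=1+0=1, deg[6]=1+0=1, deg[7]=1+1=2, deg[8]=1+1=2

Answer: 2 3 1 2 1 1 2 2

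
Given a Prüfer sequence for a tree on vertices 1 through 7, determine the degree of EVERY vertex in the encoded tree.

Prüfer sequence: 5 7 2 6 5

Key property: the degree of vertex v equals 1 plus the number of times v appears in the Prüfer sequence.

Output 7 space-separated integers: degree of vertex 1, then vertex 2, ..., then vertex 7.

Answer: 1 2 1 1 3 2 2

Derivation:
p_1 = 5: count[5] becomes 1
p_2 = 7: count[7] becomes 1
p_3 = 2: count[2] becomes 1
p_4 = 6: count[6] becomes 1
p_5 = 5: count[5] becomes 2
Degrees (1 + count): deg[1]=1+0=1, deg[2]=1+1=2, deg[3]=1+0=1, deg[4]=1+0=1, deg[5]=1+2=3, deg[6]=1+1=2, deg[7]=1+1=2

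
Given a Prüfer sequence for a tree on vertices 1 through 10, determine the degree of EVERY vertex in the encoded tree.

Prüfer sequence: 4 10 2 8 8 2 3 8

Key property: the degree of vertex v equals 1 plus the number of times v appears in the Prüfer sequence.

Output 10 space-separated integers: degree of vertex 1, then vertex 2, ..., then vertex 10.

Answer: 1 3 2 2 1 1 1 4 1 2

Derivation:
p_1 = 4: count[4] becomes 1
p_2 = 10: count[10] becomes 1
p_3 = 2: count[2] becomes 1
p_4 = 8: count[8] becomes 1
p_5 = 8: count[8] becomes 2
p_6 = 2: count[2] becomes 2
p_7 = 3: count[3] becomes 1
p_8 = 8: count[8] becomes 3
Degrees (1 + count): deg[1]=1+0=1, deg[2]=1+2=3, deg[3]=1+1=2, deg[4]=1+1=2, deg[5]=1+0=1, deg[6]=1+0=1, deg[7]=1+0=1, deg[8]=1+3=4, deg[9]=1+0=1, deg[10]=1+1=2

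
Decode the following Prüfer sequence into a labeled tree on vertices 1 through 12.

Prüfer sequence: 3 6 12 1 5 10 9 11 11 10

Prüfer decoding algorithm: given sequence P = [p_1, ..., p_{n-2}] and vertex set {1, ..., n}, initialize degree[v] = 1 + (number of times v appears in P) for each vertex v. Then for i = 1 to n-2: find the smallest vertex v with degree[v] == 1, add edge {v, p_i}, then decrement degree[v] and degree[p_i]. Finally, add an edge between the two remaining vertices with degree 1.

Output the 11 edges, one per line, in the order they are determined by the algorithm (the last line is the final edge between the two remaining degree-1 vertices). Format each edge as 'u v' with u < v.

Initial degrees: {1:2, 2:1, 3:2, 4:1, 5:2, 6:2, 7:1, 8:1, 9:2, 10:3, 11:3, 12:2}
Step 1: smallest deg-1 vertex = 2, p_1 = 3. Add edge {2,3}. Now deg[2]=0, deg[3]=1.
Step 2: smallest deg-1 vertex = 3, p_2 = 6. Add edge {3,6}. Now deg[3]=0, deg[6]=1.
Step 3: smallest deg-1 vertex = 4, p_3 = 12. Add edge {4,12}. Now deg[4]=0, deg[12]=1.
Step 4: smallest deg-1 vertex = 6, p_4 = 1. Add edge {1,6}. Now deg[6]=0, deg[1]=1.
Step 5: smallest deg-1 vertex = 1, p_5 = 5. Add edge {1,5}. Now deg[1]=0, deg[5]=1.
Step 6: smallest deg-1 vertex = 5, p_6 = 10. Add edge {5,10}. Now deg[5]=0, deg[10]=2.
Step 7: smallest deg-1 vertex = 7, p_7 = 9. Add edge {7,9}. Now deg[7]=0, deg[9]=1.
Step 8: smallest deg-1 vertex = 8, p_8 = 11. Add edge {8,11}. Now deg[8]=0, deg[11]=2.
Step 9: smallest deg-1 vertex = 9, p_9 = 11. Add edge {9,11}. Now deg[9]=0, deg[11]=1.
Step 10: smallest deg-1 vertex = 11, p_10 = 10. Add edge {10,11}. Now deg[11]=0, deg[10]=1.
Final: two remaining deg-1 vertices are 10, 12. Add edge {10,12}.

Answer: 2 3
3 6
4 12
1 6
1 5
5 10
7 9
8 11
9 11
10 11
10 12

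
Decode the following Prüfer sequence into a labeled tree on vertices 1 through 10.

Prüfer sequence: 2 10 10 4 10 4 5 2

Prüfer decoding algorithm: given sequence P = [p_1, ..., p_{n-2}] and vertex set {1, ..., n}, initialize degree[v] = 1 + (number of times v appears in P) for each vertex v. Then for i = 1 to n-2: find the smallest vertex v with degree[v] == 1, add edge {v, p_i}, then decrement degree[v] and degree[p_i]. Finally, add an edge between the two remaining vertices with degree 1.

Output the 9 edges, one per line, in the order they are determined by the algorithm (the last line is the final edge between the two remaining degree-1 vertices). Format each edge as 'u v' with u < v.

Answer: 1 2
3 10
6 10
4 7
8 10
4 9
4 5
2 5
2 10

Derivation:
Initial degrees: {1:1, 2:3, 3:1, 4:3, 5:2, 6:1, 7:1, 8:1, 9:1, 10:4}
Step 1: smallest deg-1 vertex = 1, p_1 = 2. Add edge {1,2}. Now deg[1]=0, deg[2]=2.
Step 2: smallest deg-1 vertex = 3, p_2 = 10. Add edge {3,10}. Now deg[3]=0, deg[10]=3.
Step 3: smallest deg-1 vertex = 6, p_3 = 10. Add edge {6,10}. Now deg[6]=0, deg[10]=2.
Step 4: smallest deg-1 vertex = 7, p_4 = 4. Add edge {4,7}. Now deg[7]=0, deg[4]=2.
Step 5: smallest deg-1 vertex = 8, p_5 = 10. Add edge {8,10}. Now deg[8]=0, deg[10]=1.
Step 6: smallest deg-1 vertex = 9, p_6 = 4. Add edge {4,9}. Now deg[9]=0, deg[4]=1.
Step 7: smallest deg-1 vertex = 4, p_7 = 5. Add edge {4,5}. Now deg[4]=0, deg[5]=1.
Step 8: smallest deg-1 vertex = 5, p_8 = 2. Add edge {2,5}. Now deg[5]=0, deg[2]=1.
Final: two remaining deg-1 vertices are 2, 10. Add edge {2,10}.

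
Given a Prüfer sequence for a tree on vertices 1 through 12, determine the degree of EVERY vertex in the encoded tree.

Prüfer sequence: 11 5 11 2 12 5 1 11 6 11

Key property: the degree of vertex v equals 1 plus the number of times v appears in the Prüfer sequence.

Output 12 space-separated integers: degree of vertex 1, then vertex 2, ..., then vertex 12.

p_1 = 11: count[11] becomes 1
p_2 = 5: count[5] becomes 1
p_3 = 11: count[11] becomes 2
p_4 = 2: count[2] becomes 1
p_5 = 12: count[12] becomes 1
p_6 = 5: count[5] becomes 2
p_7 = 1: count[1] becomes 1
p_8 = 11: count[11] becomes 3
p_9 = 6: count[6] becomes 1
p_10 = 11: count[11] becomes 4
Degrees (1 + count): deg[1]=1+1=2, deg[2]=1+1=2, deg[3]=1+0=1, deg[4]=1+0=1, deg[5]=1+2=3, deg[6]=1+1=2, deg[7]=1+0=1, deg[8]=1+0=1, deg[9]=1+0=1, deg[10]=1+0=1, deg[11]=1+4=5, deg[12]=1+1=2

Answer: 2 2 1 1 3 2 1 1 1 1 5 2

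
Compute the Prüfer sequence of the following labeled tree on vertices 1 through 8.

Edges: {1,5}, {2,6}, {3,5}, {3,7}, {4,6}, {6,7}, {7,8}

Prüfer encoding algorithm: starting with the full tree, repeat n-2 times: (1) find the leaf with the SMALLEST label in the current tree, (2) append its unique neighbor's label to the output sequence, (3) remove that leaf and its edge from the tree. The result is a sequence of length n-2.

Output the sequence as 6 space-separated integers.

Answer: 5 6 6 3 7 7

Derivation:
Step 1: leaves = {1,2,4,8}. Remove smallest leaf 1, emit neighbor 5.
Step 2: leaves = {2,4,5,8}. Remove smallest leaf 2, emit neighbor 6.
Step 3: leaves = {4,5,8}. Remove smallest leaf 4, emit neighbor 6.
Step 4: leaves = {5,6,8}. Remove smallest leaf 5, emit neighbor 3.
Step 5: leaves = {3,6,8}. Remove smallest leaf 3, emit neighbor 7.
Step 6: leaves = {6,8}. Remove smallest leaf 6, emit neighbor 7.
Done: 2 vertices remain (7, 8). Sequence = [5 6 6 3 7 7]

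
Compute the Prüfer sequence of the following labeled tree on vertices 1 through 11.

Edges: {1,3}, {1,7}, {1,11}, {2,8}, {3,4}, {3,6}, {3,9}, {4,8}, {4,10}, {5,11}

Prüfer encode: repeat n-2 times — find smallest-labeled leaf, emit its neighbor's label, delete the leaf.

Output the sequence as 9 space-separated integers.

Step 1: leaves = {2,5,6,7,9,10}. Remove smallest leaf 2, emit neighbor 8.
Step 2: leaves = {5,6,7,8,9,10}. Remove smallest leaf 5, emit neighbor 11.
Step 3: leaves = {6,7,8,9,10,11}. Remove smallest leaf 6, emit neighbor 3.
Step 4: leaves = {7,8,9,10,11}. Remove smallest leaf 7, emit neighbor 1.
Step 5: leaves = {8,9,10,11}. Remove smallest leaf 8, emit neighbor 4.
Step 6: leaves = {9,10,11}. Remove smallest leaf 9, emit neighbor 3.
Step 7: leaves = {10,11}. Remove smallest leaf 10, emit neighbor 4.
Step 8: leaves = {4,11}. Remove smallest leaf 4, emit neighbor 3.
Step 9: leaves = {3,11}. Remove smallest leaf 3, emit neighbor 1.
Done: 2 vertices remain (1, 11). Sequence = [8 11 3 1 4 3 4 3 1]

Answer: 8 11 3 1 4 3 4 3 1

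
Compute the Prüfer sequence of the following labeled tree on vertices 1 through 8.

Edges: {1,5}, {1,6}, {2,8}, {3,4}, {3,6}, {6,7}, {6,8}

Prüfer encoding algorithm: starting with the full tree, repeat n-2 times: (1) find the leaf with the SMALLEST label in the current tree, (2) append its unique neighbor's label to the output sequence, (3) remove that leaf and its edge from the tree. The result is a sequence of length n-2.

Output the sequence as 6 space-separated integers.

Step 1: leaves = {2,4,5,7}. Remove smallest leaf 2, emit neighbor 8.
Step 2: leaves = {4,5,7,8}. Remove smallest leaf 4, emit neighbor 3.
Step 3: leaves = {3,5,7,8}. Remove smallest leaf 3, emit neighbor 6.
Step 4: leaves = {5,7,8}. Remove smallest leaf 5, emit neighbor 1.
Step 5: leaves = {1,7,8}. Remove smallest leaf 1, emit neighbor 6.
Step 6: leaves = {7,8}. Remove smallest leaf 7, emit neighbor 6.
Done: 2 vertices remain (6, 8). Sequence = [8 3 6 1 6 6]

Answer: 8 3 6 1 6 6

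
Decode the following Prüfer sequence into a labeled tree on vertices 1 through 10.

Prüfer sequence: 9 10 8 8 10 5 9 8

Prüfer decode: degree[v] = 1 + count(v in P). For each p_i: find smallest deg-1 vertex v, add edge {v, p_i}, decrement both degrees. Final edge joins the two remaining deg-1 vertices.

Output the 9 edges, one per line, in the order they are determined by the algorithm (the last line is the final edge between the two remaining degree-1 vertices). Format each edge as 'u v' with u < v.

Answer: 1 9
2 10
3 8
4 8
6 10
5 7
5 9
8 9
8 10

Derivation:
Initial degrees: {1:1, 2:1, 3:1, 4:1, 5:2, 6:1, 7:1, 8:4, 9:3, 10:3}
Step 1: smallest deg-1 vertex = 1, p_1 = 9. Add edge {1,9}. Now deg[1]=0, deg[9]=2.
Step 2: smallest deg-1 vertex = 2, p_2 = 10. Add edge {2,10}. Now deg[2]=0, deg[10]=2.
Step 3: smallest deg-1 vertex = 3, p_3 = 8. Add edge {3,8}. Now deg[3]=0, deg[8]=3.
Step 4: smallest deg-1 vertex = 4, p_4 = 8. Add edge {4,8}. Now deg[4]=0, deg[8]=2.
Step 5: smallest deg-1 vertex = 6, p_5 = 10. Add edge {6,10}. Now deg[6]=0, deg[10]=1.
Step 6: smallest deg-1 vertex = 7, p_6 = 5. Add edge {5,7}. Now deg[7]=0, deg[5]=1.
Step 7: smallest deg-1 vertex = 5, p_7 = 9. Add edge {5,9}. Now deg[5]=0, deg[9]=1.
Step 8: smallest deg-1 vertex = 9, p_8 = 8. Add edge {8,9}. Now deg[9]=0, deg[8]=1.
Final: two remaining deg-1 vertices are 8, 10. Add edge {8,10}.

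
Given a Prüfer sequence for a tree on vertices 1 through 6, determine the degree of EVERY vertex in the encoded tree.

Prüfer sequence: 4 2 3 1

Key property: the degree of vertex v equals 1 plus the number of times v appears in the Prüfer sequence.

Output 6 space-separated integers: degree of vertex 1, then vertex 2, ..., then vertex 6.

Answer: 2 2 2 2 1 1

Derivation:
p_1 = 4: count[4] becomes 1
p_2 = 2: count[2] becomes 1
p_3 = 3: count[3] becomes 1
p_4 = 1: count[1] becomes 1
Degrees (1 + count): deg[1]=1+1=2, deg[2]=1+1=2, deg[3]=1+1=2, deg[4]=1+1=2, deg[5]=1+0=1, deg[6]=1+0=1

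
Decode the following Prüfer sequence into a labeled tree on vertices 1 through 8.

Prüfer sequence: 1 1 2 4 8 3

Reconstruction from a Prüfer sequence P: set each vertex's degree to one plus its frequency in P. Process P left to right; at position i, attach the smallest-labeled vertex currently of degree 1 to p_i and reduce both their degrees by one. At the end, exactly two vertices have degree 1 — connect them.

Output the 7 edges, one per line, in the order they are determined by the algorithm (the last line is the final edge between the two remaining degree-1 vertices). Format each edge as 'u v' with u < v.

Initial degrees: {1:3, 2:2, 3:2, 4:2, 5:1, 6:1, 7:1, 8:2}
Step 1: smallest deg-1 vertex = 5, p_1 = 1. Add edge {1,5}. Now deg[5]=0, deg[1]=2.
Step 2: smallest deg-1 vertex = 6, p_2 = 1. Add edge {1,6}. Now deg[6]=0, deg[1]=1.
Step 3: smallest deg-1 vertex = 1, p_3 = 2. Add edge {1,2}. Now deg[1]=0, deg[2]=1.
Step 4: smallest deg-1 vertex = 2, p_4 = 4. Add edge {2,4}. Now deg[2]=0, deg[4]=1.
Step 5: smallest deg-1 vertex = 4, p_5 = 8. Add edge {4,8}. Now deg[4]=0, deg[8]=1.
Step 6: smallest deg-1 vertex = 7, p_6 = 3. Add edge {3,7}. Now deg[7]=0, deg[3]=1.
Final: two remaining deg-1 vertices are 3, 8. Add edge {3,8}.

Answer: 1 5
1 6
1 2
2 4
4 8
3 7
3 8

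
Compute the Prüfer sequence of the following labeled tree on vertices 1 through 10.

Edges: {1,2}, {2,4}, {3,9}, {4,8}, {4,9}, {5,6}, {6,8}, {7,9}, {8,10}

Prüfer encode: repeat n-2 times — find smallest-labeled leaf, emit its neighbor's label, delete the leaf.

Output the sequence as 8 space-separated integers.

Step 1: leaves = {1,3,5,7,10}. Remove smallest leaf 1, emit neighbor 2.
Step 2: leaves = {2,3,5,7,10}. Remove smallest leaf 2, emit neighbor 4.
Step 3: leaves = {3,5,7,10}. Remove smallest leaf 3, emit neighbor 9.
Step 4: leaves = {5,7,10}. Remove smallest leaf 5, emit neighbor 6.
Step 5: leaves = {6,7,10}. Remove smallest leaf 6, emit neighbor 8.
Step 6: leaves = {7,10}. Remove smallest leaf 7, emit neighbor 9.
Step 7: leaves = {9,10}. Remove smallest leaf 9, emit neighbor 4.
Step 8: leaves = {4,10}. Remove smallest leaf 4, emit neighbor 8.
Done: 2 vertices remain (8, 10). Sequence = [2 4 9 6 8 9 4 8]

Answer: 2 4 9 6 8 9 4 8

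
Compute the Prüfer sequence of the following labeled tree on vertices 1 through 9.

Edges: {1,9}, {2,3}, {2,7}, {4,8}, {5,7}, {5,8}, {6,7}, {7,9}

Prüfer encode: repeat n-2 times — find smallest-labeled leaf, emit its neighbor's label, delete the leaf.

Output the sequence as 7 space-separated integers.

Answer: 9 2 7 8 7 5 7

Derivation:
Step 1: leaves = {1,3,4,6}. Remove smallest leaf 1, emit neighbor 9.
Step 2: leaves = {3,4,6,9}. Remove smallest leaf 3, emit neighbor 2.
Step 3: leaves = {2,4,6,9}. Remove smallest leaf 2, emit neighbor 7.
Step 4: leaves = {4,6,9}. Remove smallest leaf 4, emit neighbor 8.
Step 5: leaves = {6,8,9}. Remove smallest leaf 6, emit neighbor 7.
Step 6: leaves = {8,9}. Remove smallest leaf 8, emit neighbor 5.
Step 7: leaves = {5,9}. Remove smallest leaf 5, emit neighbor 7.
Done: 2 vertices remain (7, 9). Sequence = [9 2 7 8 7 5 7]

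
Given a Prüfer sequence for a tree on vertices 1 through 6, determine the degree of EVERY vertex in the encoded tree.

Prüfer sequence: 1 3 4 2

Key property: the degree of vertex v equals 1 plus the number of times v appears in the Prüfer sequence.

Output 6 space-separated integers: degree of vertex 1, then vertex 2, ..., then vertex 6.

p_1 = 1: count[1] becomes 1
p_2 = 3: count[3] becomes 1
p_3 = 4: count[4] becomes 1
p_4 = 2: count[2] becomes 1
Degrees (1 + count): deg[1]=1+1=2, deg[2]=1+1=2, deg[3]=1+1=2, deg[4]=1+1=2, deg[5]=1+0=1, deg[6]=1+0=1

Answer: 2 2 2 2 1 1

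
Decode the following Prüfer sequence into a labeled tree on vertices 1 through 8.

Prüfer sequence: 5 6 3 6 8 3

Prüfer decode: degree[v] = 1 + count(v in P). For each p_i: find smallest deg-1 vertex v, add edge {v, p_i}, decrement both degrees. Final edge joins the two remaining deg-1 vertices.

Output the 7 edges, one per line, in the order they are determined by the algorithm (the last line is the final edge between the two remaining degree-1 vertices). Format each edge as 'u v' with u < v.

Initial degrees: {1:1, 2:1, 3:3, 4:1, 5:2, 6:3, 7:1, 8:2}
Step 1: smallest deg-1 vertex = 1, p_1 = 5. Add edge {1,5}. Now deg[1]=0, deg[5]=1.
Step 2: smallest deg-1 vertex = 2, p_2 = 6. Add edge {2,6}. Now deg[2]=0, deg[6]=2.
Step 3: smallest deg-1 vertex = 4, p_3 = 3. Add edge {3,4}. Now deg[4]=0, deg[3]=2.
Step 4: smallest deg-1 vertex = 5, p_4 = 6. Add edge {5,6}. Now deg[5]=0, deg[6]=1.
Step 5: smallest deg-1 vertex = 6, p_5 = 8. Add edge {6,8}. Now deg[6]=0, deg[8]=1.
Step 6: smallest deg-1 vertex = 7, p_6 = 3. Add edge {3,7}. Now deg[7]=0, deg[3]=1.
Final: two remaining deg-1 vertices are 3, 8. Add edge {3,8}.

Answer: 1 5
2 6
3 4
5 6
6 8
3 7
3 8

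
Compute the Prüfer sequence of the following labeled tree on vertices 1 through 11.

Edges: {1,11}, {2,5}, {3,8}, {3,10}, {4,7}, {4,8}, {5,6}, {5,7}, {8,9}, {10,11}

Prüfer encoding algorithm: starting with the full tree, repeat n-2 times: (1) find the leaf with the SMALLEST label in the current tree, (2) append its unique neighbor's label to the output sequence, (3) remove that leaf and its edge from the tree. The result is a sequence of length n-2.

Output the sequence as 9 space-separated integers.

Answer: 11 5 5 7 4 8 8 3 10

Derivation:
Step 1: leaves = {1,2,6,9}. Remove smallest leaf 1, emit neighbor 11.
Step 2: leaves = {2,6,9,11}. Remove smallest leaf 2, emit neighbor 5.
Step 3: leaves = {6,9,11}. Remove smallest leaf 6, emit neighbor 5.
Step 4: leaves = {5,9,11}. Remove smallest leaf 5, emit neighbor 7.
Step 5: leaves = {7,9,11}. Remove smallest leaf 7, emit neighbor 4.
Step 6: leaves = {4,9,11}. Remove smallest leaf 4, emit neighbor 8.
Step 7: leaves = {9,11}. Remove smallest leaf 9, emit neighbor 8.
Step 8: leaves = {8,11}. Remove smallest leaf 8, emit neighbor 3.
Step 9: leaves = {3,11}. Remove smallest leaf 3, emit neighbor 10.
Done: 2 vertices remain (10, 11). Sequence = [11 5 5 7 4 8 8 3 10]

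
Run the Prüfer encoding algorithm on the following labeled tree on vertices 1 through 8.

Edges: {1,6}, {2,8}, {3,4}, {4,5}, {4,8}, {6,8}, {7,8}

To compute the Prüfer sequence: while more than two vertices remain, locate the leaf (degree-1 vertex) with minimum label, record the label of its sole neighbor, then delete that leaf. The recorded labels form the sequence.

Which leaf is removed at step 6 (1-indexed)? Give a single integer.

Answer: 6

Derivation:
Step 1: current leaves = {1,2,3,5,7}. Remove leaf 1 (neighbor: 6).
Step 2: current leaves = {2,3,5,6,7}. Remove leaf 2 (neighbor: 8).
Step 3: current leaves = {3,5,6,7}. Remove leaf 3 (neighbor: 4).
Step 4: current leaves = {5,6,7}. Remove leaf 5 (neighbor: 4).
Step 5: current leaves = {4,6,7}. Remove leaf 4 (neighbor: 8).
Step 6: current leaves = {6,7}. Remove leaf 6 (neighbor: 8).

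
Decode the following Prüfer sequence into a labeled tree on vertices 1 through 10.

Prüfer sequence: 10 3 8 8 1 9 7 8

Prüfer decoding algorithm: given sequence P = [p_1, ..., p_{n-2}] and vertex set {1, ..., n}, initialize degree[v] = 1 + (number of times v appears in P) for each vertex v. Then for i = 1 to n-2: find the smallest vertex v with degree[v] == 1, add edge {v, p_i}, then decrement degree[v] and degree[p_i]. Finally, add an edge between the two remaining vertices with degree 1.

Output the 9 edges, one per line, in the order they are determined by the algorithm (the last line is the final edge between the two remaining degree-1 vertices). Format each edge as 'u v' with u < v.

Initial degrees: {1:2, 2:1, 3:2, 4:1, 5:1, 6:1, 7:2, 8:4, 9:2, 10:2}
Step 1: smallest deg-1 vertex = 2, p_1 = 10. Add edge {2,10}. Now deg[2]=0, deg[10]=1.
Step 2: smallest deg-1 vertex = 4, p_2 = 3. Add edge {3,4}. Now deg[4]=0, deg[3]=1.
Step 3: smallest deg-1 vertex = 3, p_3 = 8. Add edge {3,8}. Now deg[3]=0, deg[8]=3.
Step 4: smallest deg-1 vertex = 5, p_4 = 8. Add edge {5,8}. Now deg[5]=0, deg[8]=2.
Step 5: smallest deg-1 vertex = 6, p_5 = 1. Add edge {1,6}. Now deg[6]=0, deg[1]=1.
Step 6: smallest deg-1 vertex = 1, p_6 = 9. Add edge {1,9}. Now deg[1]=0, deg[9]=1.
Step 7: smallest deg-1 vertex = 9, p_7 = 7. Add edge {7,9}. Now deg[9]=0, deg[7]=1.
Step 8: smallest deg-1 vertex = 7, p_8 = 8. Add edge {7,8}. Now deg[7]=0, deg[8]=1.
Final: two remaining deg-1 vertices are 8, 10. Add edge {8,10}.

Answer: 2 10
3 4
3 8
5 8
1 6
1 9
7 9
7 8
8 10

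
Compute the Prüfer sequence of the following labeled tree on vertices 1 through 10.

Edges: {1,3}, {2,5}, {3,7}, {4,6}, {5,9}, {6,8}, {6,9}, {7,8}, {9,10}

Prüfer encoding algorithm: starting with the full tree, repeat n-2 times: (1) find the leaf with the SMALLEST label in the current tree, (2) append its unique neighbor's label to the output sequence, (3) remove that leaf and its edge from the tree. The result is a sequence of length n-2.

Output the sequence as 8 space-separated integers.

Answer: 3 5 7 6 9 8 6 9

Derivation:
Step 1: leaves = {1,2,4,10}. Remove smallest leaf 1, emit neighbor 3.
Step 2: leaves = {2,3,4,10}. Remove smallest leaf 2, emit neighbor 5.
Step 3: leaves = {3,4,5,10}. Remove smallest leaf 3, emit neighbor 7.
Step 4: leaves = {4,5,7,10}. Remove smallest leaf 4, emit neighbor 6.
Step 5: leaves = {5,7,10}. Remove smallest leaf 5, emit neighbor 9.
Step 6: leaves = {7,10}. Remove smallest leaf 7, emit neighbor 8.
Step 7: leaves = {8,10}. Remove smallest leaf 8, emit neighbor 6.
Step 8: leaves = {6,10}. Remove smallest leaf 6, emit neighbor 9.
Done: 2 vertices remain (9, 10). Sequence = [3 5 7 6 9 8 6 9]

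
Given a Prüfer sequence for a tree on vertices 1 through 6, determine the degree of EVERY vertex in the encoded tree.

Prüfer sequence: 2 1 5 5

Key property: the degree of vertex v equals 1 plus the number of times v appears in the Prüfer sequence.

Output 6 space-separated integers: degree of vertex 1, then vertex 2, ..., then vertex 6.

Answer: 2 2 1 1 3 1

Derivation:
p_1 = 2: count[2] becomes 1
p_2 = 1: count[1] becomes 1
p_3 = 5: count[5] becomes 1
p_4 = 5: count[5] becomes 2
Degrees (1 + count): deg[1]=1+1=2, deg[2]=1+1=2, deg[3]=1+0=1, deg[4]=1+0=1, deg[5]=1+2=3, deg[6]=1+0=1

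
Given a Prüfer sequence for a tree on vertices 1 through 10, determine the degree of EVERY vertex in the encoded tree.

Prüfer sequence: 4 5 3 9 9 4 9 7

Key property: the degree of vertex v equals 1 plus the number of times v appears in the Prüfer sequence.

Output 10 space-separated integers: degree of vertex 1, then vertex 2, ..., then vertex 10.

p_1 = 4: count[4] becomes 1
p_2 = 5: count[5] becomes 1
p_3 = 3: count[3] becomes 1
p_4 = 9: count[9] becomes 1
p_5 = 9: count[9] becomes 2
p_6 = 4: count[4] becomes 2
p_7 = 9: count[9] becomes 3
p_8 = 7: count[7] becomes 1
Degrees (1 + count): deg[1]=1+0=1, deg[2]=1+0=1, deg[3]=1+1=2, deg[4]=1+2=3, deg[5]=1+1=2, deg[6]=1+0=1, deg[7]=1+1=2, deg[8]=1+0=1, deg[9]=1+3=4, deg[10]=1+0=1

Answer: 1 1 2 3 2 1 2 1 4 1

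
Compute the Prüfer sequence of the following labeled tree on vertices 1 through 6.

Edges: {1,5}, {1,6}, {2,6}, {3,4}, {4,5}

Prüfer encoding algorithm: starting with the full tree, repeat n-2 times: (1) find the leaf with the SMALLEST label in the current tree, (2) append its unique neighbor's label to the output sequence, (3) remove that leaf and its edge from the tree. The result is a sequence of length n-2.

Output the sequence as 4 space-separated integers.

Step 1: leaves = {2,3}. Remove smallest leaf 2, emit neighbor 6.
Step 2: leaves = {3,6}. Remove smallest leaf 3, emit neighbor 4.
Step 3: leaves = {4,6}. Remove smallest leaf 4, emit neighbor 5.
Step 4: leaves = {5,6}. Remove smallest leaf 5, emit neighbor 1.
Done: 2 vertices remain (1, 6). Sequence = [6 4 5 1]

Answer: 6 4 5 1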